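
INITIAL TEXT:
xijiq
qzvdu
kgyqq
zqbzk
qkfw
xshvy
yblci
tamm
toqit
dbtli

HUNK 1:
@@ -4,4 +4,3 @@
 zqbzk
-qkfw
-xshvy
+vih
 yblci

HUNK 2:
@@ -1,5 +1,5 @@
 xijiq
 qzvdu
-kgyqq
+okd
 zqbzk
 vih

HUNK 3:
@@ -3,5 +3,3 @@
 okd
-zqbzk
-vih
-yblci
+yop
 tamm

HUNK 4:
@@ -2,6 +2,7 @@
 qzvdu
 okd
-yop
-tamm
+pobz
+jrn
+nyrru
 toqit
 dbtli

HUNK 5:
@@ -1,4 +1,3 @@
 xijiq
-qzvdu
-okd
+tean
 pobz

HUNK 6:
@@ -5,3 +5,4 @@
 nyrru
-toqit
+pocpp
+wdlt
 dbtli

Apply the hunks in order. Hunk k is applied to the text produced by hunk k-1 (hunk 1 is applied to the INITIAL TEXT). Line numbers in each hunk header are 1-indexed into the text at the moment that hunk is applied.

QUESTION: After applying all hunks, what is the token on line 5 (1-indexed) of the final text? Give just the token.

Answer: nyrru

Derivation:
Hunk 1: at line 4 remove [qkfw,xshvy] add [vih] -> 9 lines: xijiq qzvdu kgyqq zqbzk vih yblci tamm toqit dbtli
Hunk 2: at line 1 remove [kgyqq] add [okd] -> 9 lines: xijiq qzvdu okd zqbzk vih yblci tamm toqit dbtli
Hunk 3: at line 3 remove [zqbzk,vih,yblci] add [yop] -> 7 lines: xijiq qzvdu okd yop tamm toqit dbtli
Hunk 4: at line 2 remove [yop,tamm] add [pobz,jrn,nyrru] -> 8 lines: xijiq qzvdu okd pobz jrn nyrru toqit dbtli
Hunk 5: at line 1 remove [qzvdu,okd] add [tean] -> 7 lines: xijiq tean pobz jrn nyrru toqit dbtli
Hunk 6: at line 5 remove [toqit] add [pocpp,wdlt] -> 8 lines: xijiq tean pobz jrn nyrru pocpp wdlt dbtli
Final line 5: nyrru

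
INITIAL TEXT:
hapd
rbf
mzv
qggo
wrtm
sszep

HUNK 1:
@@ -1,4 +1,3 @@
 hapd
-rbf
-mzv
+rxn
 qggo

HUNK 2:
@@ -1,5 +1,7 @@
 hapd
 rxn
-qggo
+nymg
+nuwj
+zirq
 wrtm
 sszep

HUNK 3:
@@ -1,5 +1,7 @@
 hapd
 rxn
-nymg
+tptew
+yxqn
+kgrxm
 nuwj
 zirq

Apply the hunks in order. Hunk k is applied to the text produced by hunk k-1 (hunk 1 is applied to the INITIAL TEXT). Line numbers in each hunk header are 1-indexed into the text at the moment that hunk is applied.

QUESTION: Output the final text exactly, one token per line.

Answer: hapd
rxn
tptew
yxqn
kgrxm
nuwj
zirq
wrtm
sszep

Derivation:
Hunk 1: at line 1 remove [rbf,mzv] add [rxn] -> 5 lines: hapd rxn qggo wrtm sszep
Hunk 2: at line 1 remove [qggo] add [nymg,nuwj,zirq] -> 7 lines: hapd rxn nymg nuwj zirq wrtm sszep
Hunk 3: at line 1 remove [nymg] add [tptew,yxqn,kgrxm] -> 9 lines: hapd rxn tptew yxqn kgrxm nuwj zirq wrtm sszep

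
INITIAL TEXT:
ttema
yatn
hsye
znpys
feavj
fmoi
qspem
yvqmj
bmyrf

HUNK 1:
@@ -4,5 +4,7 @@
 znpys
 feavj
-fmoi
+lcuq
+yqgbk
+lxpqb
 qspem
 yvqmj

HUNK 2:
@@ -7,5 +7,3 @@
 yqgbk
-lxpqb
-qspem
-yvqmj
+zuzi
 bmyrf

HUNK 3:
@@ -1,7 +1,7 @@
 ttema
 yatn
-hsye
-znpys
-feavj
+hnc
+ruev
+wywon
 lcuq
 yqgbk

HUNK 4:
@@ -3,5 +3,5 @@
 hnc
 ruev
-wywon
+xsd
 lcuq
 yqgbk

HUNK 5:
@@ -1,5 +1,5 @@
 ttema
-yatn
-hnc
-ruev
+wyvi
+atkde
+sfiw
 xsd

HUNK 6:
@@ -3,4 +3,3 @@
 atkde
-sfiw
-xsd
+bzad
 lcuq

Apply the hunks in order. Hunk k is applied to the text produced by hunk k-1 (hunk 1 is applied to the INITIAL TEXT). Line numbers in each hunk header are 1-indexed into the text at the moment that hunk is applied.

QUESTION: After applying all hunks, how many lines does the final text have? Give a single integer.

Answer: 8

Derivation:
Hunk 1: at line 4 remove [fmoi] add [lcuq,yqgbk,lxpqb] -> 11 lines: ttema yatn hsye znpys feavj lcuq yqgbk lxpqb qspem yvqmj bmyrf
Hunk 2: at line 7 remove [lxpqb,qspem,yvqmj] add [zuzi] -> 9 lines: ttema yatn hsye znpys feavj lcuq yqgbk zuzi bmyrf
Hunk 3: at line 1 remove [hsye,znpys,feavj] add [hnc,ruev,wywon] -> 9 lines: ttema yatn hnc ruev wywon lcuq yqgbk zuzi bmyrf
Hunk 4: at line 3 remove [wywon] add [xsd] -> 9 lines: ttema yatn hnc ruev xsd lcuq yqgbk zuzi bmyrf
Hunk 5: at line 1 remove [yatn,hnc,ruev] add [wyvi,atkde,sfiw] -> 9 lines: ttema wyvi atkde sfiw xsd lcuq yqgbk zuzi bmyrf
Hunk 6: at line 3 remove [sfiw,xsd] add [bzad] -> 8 lines: ttema wyvi atkde bzad lcuq yqgbk zuzi bmyrf
Final line count: 8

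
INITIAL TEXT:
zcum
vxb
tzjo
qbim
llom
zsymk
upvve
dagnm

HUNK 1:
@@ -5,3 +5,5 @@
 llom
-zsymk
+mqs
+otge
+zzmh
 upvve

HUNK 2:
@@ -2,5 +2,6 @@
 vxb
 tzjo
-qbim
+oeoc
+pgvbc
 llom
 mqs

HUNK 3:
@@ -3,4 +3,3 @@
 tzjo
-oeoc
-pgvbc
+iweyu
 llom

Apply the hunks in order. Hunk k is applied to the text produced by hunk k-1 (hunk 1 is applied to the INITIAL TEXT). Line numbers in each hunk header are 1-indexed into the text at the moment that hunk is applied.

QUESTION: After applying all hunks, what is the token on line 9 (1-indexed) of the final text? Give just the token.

Hunk 1: at line 5 remove [zsymk] add [mqs,otge,zzmh] -> 10 lines: zcum vxb tzjo qbim llom mqs otge zzmh upvve dagnm
Hunk 2: at line 2 remove [qbim] add [oeoc,pgvbc] -> 11 lines: zcum vxb tzjo oeoc pgvbc llom mqs otge zzmh upvve dagnm
Hunk 3: at line 3 remove [oeoc,pgvbc] add [iweyu] -> 10 lines: zcum vxb tzjo iweyu llom mqs otge zzmh upvve dagnm
Final line 9: upvve

Answer: upvve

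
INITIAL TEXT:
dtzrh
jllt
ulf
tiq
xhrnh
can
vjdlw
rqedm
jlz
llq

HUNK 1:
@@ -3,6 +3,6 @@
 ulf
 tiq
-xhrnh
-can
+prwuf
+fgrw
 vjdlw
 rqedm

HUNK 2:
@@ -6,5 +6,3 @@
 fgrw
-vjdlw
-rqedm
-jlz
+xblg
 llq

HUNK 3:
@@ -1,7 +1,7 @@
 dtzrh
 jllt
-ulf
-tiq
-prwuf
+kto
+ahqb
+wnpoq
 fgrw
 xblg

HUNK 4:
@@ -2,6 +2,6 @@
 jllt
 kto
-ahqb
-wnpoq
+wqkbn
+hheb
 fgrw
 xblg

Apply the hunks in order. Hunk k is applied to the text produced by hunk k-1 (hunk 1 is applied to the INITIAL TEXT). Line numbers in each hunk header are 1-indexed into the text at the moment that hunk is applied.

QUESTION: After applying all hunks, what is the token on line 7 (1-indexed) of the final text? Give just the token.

Hunk 1: at line 3 remove [xhrnh,can] add [prwuf,fgrw] -> 10 lines: dtzrh jllt ulf tiq prwuf fgrw vjdlw rqedm jlz llq
Hunk 2: at line 6 remove [vjdlw,rqedm,jlz] add [xblg] -> 8 lines: dtzrh jllt ulf tiq prwuf fgrw xblg llq
Hunk 3: at line 1 remove [ulf,tiq,prwuf] add [kto,ahqb,wnpoq] -> 8 lines: dtzrh jllt kto ahqb wnpoq fgrw xblg llq
Hunk 4: at line 2 remove [ahqb,wnpoq] add [wqkbn,hheb] -> 8 lines: dtzrh jllt kto wqkbn hheb fgrw xblg llq
Final line 7: xblg

Answer: xblg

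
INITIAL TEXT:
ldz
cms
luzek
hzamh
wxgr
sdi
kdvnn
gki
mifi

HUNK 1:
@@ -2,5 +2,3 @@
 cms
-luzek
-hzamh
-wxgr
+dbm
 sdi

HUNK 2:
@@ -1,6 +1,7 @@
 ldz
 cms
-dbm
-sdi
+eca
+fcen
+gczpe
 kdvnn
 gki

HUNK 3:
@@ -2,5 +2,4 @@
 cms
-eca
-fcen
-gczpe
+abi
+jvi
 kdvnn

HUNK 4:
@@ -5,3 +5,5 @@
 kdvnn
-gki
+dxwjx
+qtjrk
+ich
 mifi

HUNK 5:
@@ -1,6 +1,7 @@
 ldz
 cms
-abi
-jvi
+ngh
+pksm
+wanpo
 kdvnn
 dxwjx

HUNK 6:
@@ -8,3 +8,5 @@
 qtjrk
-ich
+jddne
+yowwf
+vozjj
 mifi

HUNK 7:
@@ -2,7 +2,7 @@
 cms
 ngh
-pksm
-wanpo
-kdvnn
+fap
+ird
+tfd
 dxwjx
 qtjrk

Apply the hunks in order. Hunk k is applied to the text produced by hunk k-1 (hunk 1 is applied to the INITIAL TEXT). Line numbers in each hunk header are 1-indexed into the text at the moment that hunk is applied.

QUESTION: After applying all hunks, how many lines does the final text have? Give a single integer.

Answer: 12

Derivation:
Hunk 1: at line 2 remove [luzek,hzamh,wxgr] add [dbm] -> 7 lines: ldz cms dbm sdi kdvnn gki mifi
Hunk 2: at line 1 remove [dbm,sdi] add [eca,fcen,gczpe] -> 8 lines: ldz cms eca fcen gczpe kdvnn gki mifi
Hunk 3: at line 2 remove [eca,fcen,gczpe] add [abi,jvi] -> 7 lines: ldz cms abi jvi kdvnn gki mifi
Hunk 4: at line 5 remove [gki] add [dxwjx,qtjrk,ich] -> 9 lines: ldz cms abi jvi kdvnn dxwjx qtjrk ich mifi
Hunk 5: at line 1 remove [abi,jvi] add [ngh,pksm,wanpo] -> 10 lines: ldz cms ngh pksm wanpo kdvnn dxwjx qtjrk ich mifi
Hunk 6: at line 8 remove [ich] add [jddne,yowwf,vozjj] -> 12 lines: ldz cms ngh pksm wanpo kdvnn dxwjx qtjrk jddne yowwf vozjj mifi
Hunk 7: at line 2 remove [pksm,wanpo,kdvnn] add [fap,ird,tfd] -> 12 lines: ldz cms ngh fap ird tfd dxwjx qtjrk jddne yowwf vozjj mifi
Final line count: 12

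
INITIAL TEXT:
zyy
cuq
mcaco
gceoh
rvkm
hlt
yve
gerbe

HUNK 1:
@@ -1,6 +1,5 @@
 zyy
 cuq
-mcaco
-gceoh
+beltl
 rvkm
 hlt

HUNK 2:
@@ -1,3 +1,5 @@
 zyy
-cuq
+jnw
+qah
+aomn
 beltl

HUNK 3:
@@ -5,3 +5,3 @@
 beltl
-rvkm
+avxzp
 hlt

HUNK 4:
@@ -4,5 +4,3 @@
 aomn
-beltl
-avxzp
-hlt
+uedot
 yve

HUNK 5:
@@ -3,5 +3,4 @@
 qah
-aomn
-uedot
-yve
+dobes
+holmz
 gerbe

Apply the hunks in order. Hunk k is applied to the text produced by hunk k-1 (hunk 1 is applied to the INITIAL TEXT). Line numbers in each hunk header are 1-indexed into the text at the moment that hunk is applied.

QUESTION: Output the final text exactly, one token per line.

Answer: zyy
jnw
qah
dobes
holmz
gerbe

Derivation:
Hunk 1: at line 1 remove [mcaco,gceoh] add [beltl] -> 7 lines: zyy cuq beltl rvkm hlt yve gerbe
Hunk 2: at line 1 remove [cuq] add [jnw,qah,aomn] -> 9 lines: zyy jnw qah aomn beltl rvkm hlt yve gerbe
Hunk 3: at line 5 remove [rvkm] add [avxzp] -> 9 lines: zyy jnw qah aomn beltl avxzp hlt yve gerbe
Hunk 4: at line 4 remove [beltl,avxzp,hlt] add [uedot] -> 7 lines: zyy jnw qah aomn uedot yve gerbe
Hunk 5: at line 3 remove [aomn,uedot,yve] add [dobes,holmz] -> 6 lines: zyy jnw qah dobes holmz gerbe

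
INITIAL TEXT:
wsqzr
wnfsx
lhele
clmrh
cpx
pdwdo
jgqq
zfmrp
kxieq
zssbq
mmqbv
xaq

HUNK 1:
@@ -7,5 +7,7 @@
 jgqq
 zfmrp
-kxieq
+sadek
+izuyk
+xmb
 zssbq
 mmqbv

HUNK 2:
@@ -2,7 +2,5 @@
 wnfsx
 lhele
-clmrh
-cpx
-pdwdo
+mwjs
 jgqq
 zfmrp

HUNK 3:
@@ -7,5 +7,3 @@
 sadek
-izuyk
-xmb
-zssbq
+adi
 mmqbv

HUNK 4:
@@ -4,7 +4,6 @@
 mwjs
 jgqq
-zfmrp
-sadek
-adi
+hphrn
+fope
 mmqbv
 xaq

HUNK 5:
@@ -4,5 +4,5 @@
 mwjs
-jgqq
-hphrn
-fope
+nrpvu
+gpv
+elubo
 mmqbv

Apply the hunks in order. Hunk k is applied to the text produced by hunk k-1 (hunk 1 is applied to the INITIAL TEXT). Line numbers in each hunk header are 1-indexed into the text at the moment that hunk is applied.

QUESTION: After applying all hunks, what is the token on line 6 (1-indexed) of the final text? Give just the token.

Answer: gpv

Derivation:
Hunk 1: at line 7 remove [kxieq] add [sadek,izuyk,xmb] -> 14 lines: wsqzr wnfsx lhele clmrh cpx pdwdo jgqq zfmrp sadek izuyk xmb zssbq mmqbv xaq
Hunk 2: at line 2 remove [clmrh,cpx,pdwdo] add [mwjs] -> 12 lines: wsqzr wnfsx lhele mwjs jgqq zfmrp sadek izuyk xmb zssbq mmqbv xaq
Hunk 3: at line 7 remove [izuyk,xmb,zssbq] add [adi] -> 10 lines: wsqzr wnfsx lhele mwjs jgqq zfmrp sadek adi mmqbv xaq
Hunk 4: at line 4 remove [zfmrp,sadek,adi] add [hphrn,fope] -> 9 lines: wsqzr wnfsx lhele mwjs jgqq hphrn fope mmqbv xaq
Hunk 5: at line 4 remove [jgqq,hphrn,fope] add [nrpvu,gpv,elubo] -> 9 lines: wsqzr wnfsx lhele mwjs nrpvu gpv elubo mmqbv xaq
Final line 6: gpv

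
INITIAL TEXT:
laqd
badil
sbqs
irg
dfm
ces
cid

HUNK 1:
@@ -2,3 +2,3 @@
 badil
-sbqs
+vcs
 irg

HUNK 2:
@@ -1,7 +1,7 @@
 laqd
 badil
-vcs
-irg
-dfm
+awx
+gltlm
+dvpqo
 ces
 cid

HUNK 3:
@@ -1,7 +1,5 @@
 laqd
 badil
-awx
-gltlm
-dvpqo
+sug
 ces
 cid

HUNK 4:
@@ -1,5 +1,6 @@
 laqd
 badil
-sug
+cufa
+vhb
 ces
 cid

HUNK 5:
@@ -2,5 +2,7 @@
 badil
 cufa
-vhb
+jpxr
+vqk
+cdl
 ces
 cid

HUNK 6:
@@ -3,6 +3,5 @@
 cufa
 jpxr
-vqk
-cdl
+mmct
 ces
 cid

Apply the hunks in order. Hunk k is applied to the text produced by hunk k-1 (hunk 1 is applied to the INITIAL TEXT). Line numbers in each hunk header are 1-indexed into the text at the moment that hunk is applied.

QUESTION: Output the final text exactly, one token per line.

Hunk 1: at line 2 remove [sbqs] add [vcs] -> 7 lines: laqd badil vcs irg dfm ces cid
Hunk 2: at line 1 remove [vcs,irg,dfm] add [awx,gltlm,dvpqo] -> 7 lines: laqd badil awx gltlm dvpqo ces cid
Hunk 3: at line 1 remove [awx,gltlm,dvpqo] add [sug] -> 5 lines: laqd badil sug ces cid
Hunk 4: at line 1 remove [sug] add [cufa,vhb] -> 6 lines: laqd badil cufa vhb ces cid
Hunk 5: at line 2 remove [vhb] add [jpxr,vqk,cdl] -> 8 lines: laqd badil cufa jpxr vqk cdl ces cid
Hunk 6: at line 3 remove [vqk,cdl] add [mmct] -> 7 lines: laqd badil cufa jpxr mmct ces cid

Answer: laqd
badil
cufa
jpxr
mmct
ces
cid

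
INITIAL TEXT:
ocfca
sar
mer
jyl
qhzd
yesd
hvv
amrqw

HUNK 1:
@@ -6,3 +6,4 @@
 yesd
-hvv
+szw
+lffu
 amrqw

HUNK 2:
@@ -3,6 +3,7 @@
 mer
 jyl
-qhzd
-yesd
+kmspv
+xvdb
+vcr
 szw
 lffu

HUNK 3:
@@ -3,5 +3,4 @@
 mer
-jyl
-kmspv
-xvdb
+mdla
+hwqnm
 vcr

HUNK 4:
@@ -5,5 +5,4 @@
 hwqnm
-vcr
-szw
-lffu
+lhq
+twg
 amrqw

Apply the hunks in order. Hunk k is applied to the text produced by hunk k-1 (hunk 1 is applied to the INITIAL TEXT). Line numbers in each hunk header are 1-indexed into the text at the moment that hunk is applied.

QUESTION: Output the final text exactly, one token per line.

Answer: ocfca
sar
mer
mdla
hwqnm
lhq
twg
amrqw

Derivation:
Hunk 1: at line 6 remove [hvv] add [szw,lffu] -> 9 lines: ocfca sar mer jyl qhzd yesd szw lffu amrqw
Hunk 2: at line 3 remove [qhzd,yesd] add [kmspv,xvdb,vcr] -> 10 lines: ocfca sar mer jyl kmspv xvdb vcr szw lffu amrqw
Hunk 3: at line 3 remove [jyl,kmspv,xvdb] add [mdla,hwqnm] -> 9 lines: ocfca sar mer mdla hwqnm vcr szw lffu amrqw
Hunk 4: at line 5 remove [vcr,szw,lffu] add [lhq,twg] -> 8 lines: ocfca sar mer mdla hwqnm lhq twg amrqw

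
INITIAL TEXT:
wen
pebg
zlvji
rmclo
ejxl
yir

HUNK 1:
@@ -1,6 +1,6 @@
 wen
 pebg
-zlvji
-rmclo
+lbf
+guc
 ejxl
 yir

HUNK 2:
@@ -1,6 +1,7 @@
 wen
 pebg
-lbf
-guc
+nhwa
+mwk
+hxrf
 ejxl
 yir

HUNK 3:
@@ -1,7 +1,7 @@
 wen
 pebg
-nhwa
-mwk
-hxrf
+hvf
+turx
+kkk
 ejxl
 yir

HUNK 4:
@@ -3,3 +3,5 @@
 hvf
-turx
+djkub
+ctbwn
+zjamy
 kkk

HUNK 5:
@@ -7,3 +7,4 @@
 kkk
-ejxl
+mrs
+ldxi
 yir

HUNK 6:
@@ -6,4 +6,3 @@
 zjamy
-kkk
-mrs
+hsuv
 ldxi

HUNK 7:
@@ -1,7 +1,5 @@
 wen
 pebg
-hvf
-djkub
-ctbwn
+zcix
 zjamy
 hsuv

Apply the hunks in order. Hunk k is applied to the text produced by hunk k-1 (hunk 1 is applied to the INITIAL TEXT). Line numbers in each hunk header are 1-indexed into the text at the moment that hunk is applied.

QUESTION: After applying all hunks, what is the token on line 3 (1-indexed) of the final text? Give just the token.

Hunk 1: at line 1 remove [zlvji,rmclo] add [lbf,guc] -> 6 lines: wen pebg lbf guc ejxl yir
Hunk 2: at line 1 remove [lbf,guc] add [nhwa,mwk,hxrf] -> 7 lines: wen pebg nhwa mwk hxrf ejxl yir
Hunk 3: at line 1 remove [nhwa,mwk,hxrf] add [hvf,turx,kkk] -> 7 lines: wen pebg hvf turx kkk ejxl yir
Hunk 4: at line 3 remove [turx] add [djkub,ctbwn,zjamy] -> 9 lines: wen pebg hvf djkub ctbwn zjamy kkk ejxl yir
Hunk 5: at line 7 remove [ejxl] add [mrs,ldxi] -> 10 lines: wen pebg hvf djkub ctbwn zjamy kkk mrs ldxi yir
Hunk 6: at line 6 remove [kkk,mrs] add [hsuv] -> 9 lines: wen pebg hvf djkub ctbwn zjamy hsuv ldxi yir
Hunk 7: at line 1 remove [hvf,djkub,ctbwn] add [zcix] -> 7 lines: wen pebg zcix zjamy hsuv ldxi yir
Final line 3: zcix

Answer: zcix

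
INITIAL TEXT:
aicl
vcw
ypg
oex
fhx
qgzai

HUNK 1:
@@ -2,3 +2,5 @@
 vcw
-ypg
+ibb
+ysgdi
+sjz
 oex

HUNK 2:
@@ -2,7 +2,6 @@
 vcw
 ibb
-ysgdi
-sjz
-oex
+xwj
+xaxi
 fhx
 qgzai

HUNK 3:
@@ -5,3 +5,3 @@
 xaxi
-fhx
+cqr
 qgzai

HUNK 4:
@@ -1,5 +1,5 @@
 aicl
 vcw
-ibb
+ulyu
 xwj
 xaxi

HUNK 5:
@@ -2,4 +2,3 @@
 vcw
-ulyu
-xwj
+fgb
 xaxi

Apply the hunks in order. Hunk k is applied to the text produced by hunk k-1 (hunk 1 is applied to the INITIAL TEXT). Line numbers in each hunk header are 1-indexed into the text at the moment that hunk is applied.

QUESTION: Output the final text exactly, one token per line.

Answer: aicl
vcw
fgb
xaxi
cqr
qgzai

Derivation:
Hunk 1: at line 2 remove [ypg] add [ibb,ysgdi,sjz] -> 8 lines: aicl vcw ibb ysgdi sjz oex fhx qgzai
Hunk 2: at line 2 remove [ysgdi,sjz,oex] add [xwj,xaxi] -> 7 lines: aicl vcw ibb xwj xaxi fhx qgzai
Hunk 3: at line 5 remove [fhx] add [cqr] -> 7 lines: aicl vcw ibb xwj xaxi cqr qgzai
Hunk 4: at line 1 remove [ibb] add [ulyu] -> 7 lines: aicl vcw ulyu xwj xaxi cqr qgzai
Hunk 5: at line 2 remove [ulyu,xwj] add [fgb] -> 6 lines: aicl vcw fgb xaxi cqr qgzai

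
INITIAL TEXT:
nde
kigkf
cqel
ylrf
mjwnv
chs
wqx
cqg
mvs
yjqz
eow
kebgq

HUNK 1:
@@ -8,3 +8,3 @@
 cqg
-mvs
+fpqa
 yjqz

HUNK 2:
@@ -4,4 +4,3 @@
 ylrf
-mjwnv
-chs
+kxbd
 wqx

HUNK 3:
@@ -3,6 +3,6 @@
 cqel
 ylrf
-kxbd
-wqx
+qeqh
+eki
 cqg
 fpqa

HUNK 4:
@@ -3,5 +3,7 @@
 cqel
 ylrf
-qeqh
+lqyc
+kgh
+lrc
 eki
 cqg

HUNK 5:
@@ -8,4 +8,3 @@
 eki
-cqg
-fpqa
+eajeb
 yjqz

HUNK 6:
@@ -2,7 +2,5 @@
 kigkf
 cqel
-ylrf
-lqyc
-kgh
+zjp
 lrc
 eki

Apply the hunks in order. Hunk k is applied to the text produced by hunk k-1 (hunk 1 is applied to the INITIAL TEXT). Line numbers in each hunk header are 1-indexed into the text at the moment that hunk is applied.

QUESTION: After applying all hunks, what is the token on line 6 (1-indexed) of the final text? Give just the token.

Hunk 1: at line 8 remove [mvs] add [fpqa] -> 12 lines: nde kigkf cqel ylrf mjwnv chs wqx cqg fpqa yjqz eow kebgq
Hunk 2: at line 4 remove [mjwnv,chs] add [kxbd] -> 11 lines: nde kigkf cqel ylrf kxbd wqx cqg fpqa yjqz eow kebgq
Hunk 3: at line 3 remove [kxbd,wqx] add [qeqh,eki] -> 11 lines: nde kigkf cqel ylrf qeqh eki cqg fpqa yjqz eow kebgq
Hunk 4: at line 3 remove [qeqh] add [lqyc,kgh,lrc] -> 13 lines: nde kigkf cqel ylrf lqyc kgh lrc eki cqg fpqa yjqz eow kebgq
Hunk 5: at line 8 remove [cqg,fpqa] add [eajeb] -> 12 lines: nde kigkf cqel ylrf lqyc kgh lrc eki eajeb yjqz eow kebgq
Hunk 6: at line 2 remove [ylrf,lqyc,kgh] add [zjp] -> 10 lines: nde kigkf cqel zjp lrc eki eajeb yjqz eow kebgq
Final line 6: eki

Answer: eki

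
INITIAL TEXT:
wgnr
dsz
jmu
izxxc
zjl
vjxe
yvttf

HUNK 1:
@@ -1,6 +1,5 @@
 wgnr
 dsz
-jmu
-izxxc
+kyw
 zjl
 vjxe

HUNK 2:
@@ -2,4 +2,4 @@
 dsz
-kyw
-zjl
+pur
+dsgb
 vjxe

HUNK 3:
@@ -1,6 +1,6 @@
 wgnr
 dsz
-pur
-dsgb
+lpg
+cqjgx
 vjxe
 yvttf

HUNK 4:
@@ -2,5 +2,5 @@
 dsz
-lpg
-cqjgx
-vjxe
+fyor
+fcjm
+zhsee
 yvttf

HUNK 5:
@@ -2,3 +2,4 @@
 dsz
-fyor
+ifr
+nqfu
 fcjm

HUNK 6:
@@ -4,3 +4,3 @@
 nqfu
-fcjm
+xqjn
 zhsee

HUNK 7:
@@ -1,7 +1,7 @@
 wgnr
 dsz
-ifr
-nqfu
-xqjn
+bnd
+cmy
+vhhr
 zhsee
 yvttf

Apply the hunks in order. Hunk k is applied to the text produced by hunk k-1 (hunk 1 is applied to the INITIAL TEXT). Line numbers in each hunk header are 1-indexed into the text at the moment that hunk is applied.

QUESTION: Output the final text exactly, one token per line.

Hunk 1: at line 1 remove [jmu,izxxc] add [kyw] -> 6 lines: wgnr dsz kyw zjl vjxe yvttf
Hunk 2: at line 2 remove [kyw,zjl] add [pur,dsgb] -> 6 lines: wgnr dsz pur dsgb vjxe yvttf
Hunk 3: at line 1 remove [pur,dsgb] add [lpg,cqjgx] -> 6 lines: wgnr dsz lpg cqjgx vjxe yvttf
Hunk 4: at line 2 remove [lpg,cqjgx,vjxe] add [fyor,fcjm,zhsee] -> 6 lines: wgnr dsz fyor fcjm zhsee yvttf
Hunk 5: at line 2 remove [fyor] add [ifr,nqfu] -> 7 lines: wgnr dsz ifr nqfu fcjm zhsee yvttf
Hunk 6: at line 4 remove [fcjm] add [xqjn] -> 7 lines: wgnr dsz ifr nqfu xqjn zhsee yvttf
Hunk 7: at line 1 remove [ifr,nqfu,xqjn] add [bnd,cmy,vhhr] -> 7 lines: wgnr dsz bnd cmy vhhr zhsee yvttf

Answer: wgnr
dsz
bnd
cmy
vhhr
zhsee
yvttf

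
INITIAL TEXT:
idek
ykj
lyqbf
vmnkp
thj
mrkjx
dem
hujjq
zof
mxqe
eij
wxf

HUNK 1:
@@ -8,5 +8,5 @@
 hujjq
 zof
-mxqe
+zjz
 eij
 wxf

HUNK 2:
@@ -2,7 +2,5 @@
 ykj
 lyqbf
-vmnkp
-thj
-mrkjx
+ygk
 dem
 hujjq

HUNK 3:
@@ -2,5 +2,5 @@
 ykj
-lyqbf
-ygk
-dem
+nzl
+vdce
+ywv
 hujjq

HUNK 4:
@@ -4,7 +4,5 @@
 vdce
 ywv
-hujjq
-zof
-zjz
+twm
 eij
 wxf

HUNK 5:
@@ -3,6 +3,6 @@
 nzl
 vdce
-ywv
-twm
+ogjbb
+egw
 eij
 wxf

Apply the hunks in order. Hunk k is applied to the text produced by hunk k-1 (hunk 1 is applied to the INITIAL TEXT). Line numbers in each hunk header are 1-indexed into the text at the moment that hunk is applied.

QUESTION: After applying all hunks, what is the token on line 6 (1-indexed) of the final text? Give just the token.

Hunk 1: at line 8 remove [mxqe] add [zjz] -> 12 lines: idek ykj lyqbf vmnkp thj mrkjx dem hujjq zof zjz eij wxf
Hunk 2: at line 2 remove [vmnkp,thj,mrkjx] add [ygk] -> 10 lines: idek ykj lyqbf ygk dem hujjq zof zjz eij wxf
Hunk 3: at line 2 remove [lyqbf,ygk,dem] add [nzl,vdce,ywv] -> 10 lines: idek ykj nzl vdce ywv hujjq zof zjz eij wxf
Hunk 4: at line 4 remove [hujjq,zof,zjz] add [twm] -> 8 lines: idek ykj nzl vdce ywv twm eij wxf
Hunk 5: at line 3 remove [ywv,twm] add [ogjbb,egw] -> 8 lines: idek ykj nzl vdce ogjbb egw eij wxf
Final line 6: egw

Answer: egw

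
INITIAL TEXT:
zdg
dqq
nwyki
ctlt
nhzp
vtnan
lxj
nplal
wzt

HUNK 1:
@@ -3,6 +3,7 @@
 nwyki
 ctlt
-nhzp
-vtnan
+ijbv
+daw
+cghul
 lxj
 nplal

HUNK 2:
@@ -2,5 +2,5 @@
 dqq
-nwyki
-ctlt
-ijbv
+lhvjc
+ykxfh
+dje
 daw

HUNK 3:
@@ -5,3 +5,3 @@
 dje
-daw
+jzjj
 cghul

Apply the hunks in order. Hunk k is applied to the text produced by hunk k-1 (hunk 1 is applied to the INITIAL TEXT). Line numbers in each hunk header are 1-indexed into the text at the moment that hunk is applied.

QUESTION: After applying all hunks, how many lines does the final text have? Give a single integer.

Answer: 10

Derivation:
Hunk 1: at line 3 remove [nhzp,vtnan] add [ijbv,daw,cghul] -> 10 lines: zdg dqq nwyki ctlt ijbv daw cghul lxj nplal wzt
Hunk 2: at line 2 remove [nwyki,ctlt,ijbv] add [lhvjc,ykxfh,dje] -> 10 lines: zdg dqq lhvjc ykxfh dje daw cghul lxj nplal wzt
Hunk 3: at line 5 remove [daw] add [jzjj] -> 10 lines: zdg dqq lhvjc ykxfh dje jzjj cghul lxj nplal wzt
Final line count: 10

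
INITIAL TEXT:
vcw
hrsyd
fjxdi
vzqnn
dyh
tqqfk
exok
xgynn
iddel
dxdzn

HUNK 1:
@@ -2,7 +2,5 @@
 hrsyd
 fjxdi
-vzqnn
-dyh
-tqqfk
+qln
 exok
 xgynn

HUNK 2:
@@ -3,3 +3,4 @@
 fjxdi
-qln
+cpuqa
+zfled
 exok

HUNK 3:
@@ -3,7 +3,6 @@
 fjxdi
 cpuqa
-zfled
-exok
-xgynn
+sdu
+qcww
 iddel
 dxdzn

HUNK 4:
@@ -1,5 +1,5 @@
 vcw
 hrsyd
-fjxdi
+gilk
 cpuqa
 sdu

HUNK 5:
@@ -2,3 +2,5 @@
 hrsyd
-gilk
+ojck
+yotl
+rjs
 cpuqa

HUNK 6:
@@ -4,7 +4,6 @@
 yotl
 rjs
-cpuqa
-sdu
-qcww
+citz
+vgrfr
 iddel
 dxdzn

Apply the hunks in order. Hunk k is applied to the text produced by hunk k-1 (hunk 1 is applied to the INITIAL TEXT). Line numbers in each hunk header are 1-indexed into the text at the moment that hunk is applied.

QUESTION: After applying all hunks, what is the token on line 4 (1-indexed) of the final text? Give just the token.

Answer: yotl

Derivation:
Hunk 1: at line 2 remove [vzqnn,dyh,tqqfk] add [qln] -> 8 lines: vcw hrsyd fjxdi qln exok xgynn iddel dxdzn
Hunk 2: at line 3 remove [qln] add [cpuqa,zfled] -> 9 lines: vcw hrsyd fjxdi cpuqa zfled exok xgynn iddel dxdzn
Hunk 3: at line 3 remove [zfled,exok,xgynn] add [sdu,qcww] -> 8 lines: vcw hrsyd fjxdi cpuqa sdu qcww iddel dxdzn
Hunk 4: at line 1 remove [fjxdi] add [gilk] -> 8 lines: vcw hrsyd gilk cpuqa sdu qcww iddel dxdzn
Hunk 5: at line 2 remove [gilk] add [ojck,yotl,rjs] -> 10 lines: vcw hrsyd ojck yotl rjs cpuqa sdu qcww iddel dxdzn
Hunk 6: at line 4 remove [cpuqa,sdu,qcww] add [citz,vgrfr] -> 9 lines: vcw hrsyd ojck yotl rjs citz vgrfr iddel dxdzn
Final line 4: yotl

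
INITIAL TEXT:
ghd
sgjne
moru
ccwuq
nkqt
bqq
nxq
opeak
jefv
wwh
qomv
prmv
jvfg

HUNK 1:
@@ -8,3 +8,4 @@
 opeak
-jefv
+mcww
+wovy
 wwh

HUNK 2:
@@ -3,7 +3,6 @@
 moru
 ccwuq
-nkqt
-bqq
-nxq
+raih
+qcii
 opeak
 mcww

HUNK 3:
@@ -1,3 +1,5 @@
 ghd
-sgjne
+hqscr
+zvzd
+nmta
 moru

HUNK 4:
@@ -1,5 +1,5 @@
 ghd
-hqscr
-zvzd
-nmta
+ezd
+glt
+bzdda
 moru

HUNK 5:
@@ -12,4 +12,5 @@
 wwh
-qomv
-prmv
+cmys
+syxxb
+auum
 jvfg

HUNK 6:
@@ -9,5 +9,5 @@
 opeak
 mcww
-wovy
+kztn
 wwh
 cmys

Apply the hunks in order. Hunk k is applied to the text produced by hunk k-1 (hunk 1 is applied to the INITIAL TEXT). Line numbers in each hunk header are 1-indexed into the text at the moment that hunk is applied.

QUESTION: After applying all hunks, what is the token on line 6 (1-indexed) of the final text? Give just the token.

Answer: ccwuq

Derivation:
Hunk 1: at line 8 remove [jefv] add [mcww,wovy] -> 14 lines: ghd sgjne moru ccwuq nkqt bqq nxq opeak mcww wovy wwh qomv prmv jvfg
Hunk 2: at line 3 remove [nkqt,bqq,nxq] add [raih,qcii] -> 13 lines: ghd sgjne moru ccwuq raih qcii opeak mcww wovy wwh qomv prmv jvfg
Hunk 3: at line 1 remove [sgjne] add [hqscr,zvzd,nmta] -> 15 lines: ghd hqscr zvzd nmta moru ccwuq raih qcii opeak mcww wovy wwh qomv prmv jvfg
Hunk 4: at line 1 remove [hqscr,zvzd,nmta] add [ezd,glt,bzdda] -> 15 lines: ghd ezd glt bzdda moru ccwuq raih qcii opeak mcww wovy wwh qomv prmv jvfg
Hunk 5: at line 12 remove [qomv,prmv] add [cmys,syxxb,auum] -> 16 lines: ghd ezd glt bzdda moru ccwuq raih qcii opeak mcww wovy wwh cmys syxxb auum jvfg
Hunk 6: at line 9 remove [wovy] add [kztn] -> 16 lines: ghd ezd glt bzdda moru ccwuq raih qcii opeak mcww kztn wwh cmys syxxb auum jvfg
Final line 6: ccwuq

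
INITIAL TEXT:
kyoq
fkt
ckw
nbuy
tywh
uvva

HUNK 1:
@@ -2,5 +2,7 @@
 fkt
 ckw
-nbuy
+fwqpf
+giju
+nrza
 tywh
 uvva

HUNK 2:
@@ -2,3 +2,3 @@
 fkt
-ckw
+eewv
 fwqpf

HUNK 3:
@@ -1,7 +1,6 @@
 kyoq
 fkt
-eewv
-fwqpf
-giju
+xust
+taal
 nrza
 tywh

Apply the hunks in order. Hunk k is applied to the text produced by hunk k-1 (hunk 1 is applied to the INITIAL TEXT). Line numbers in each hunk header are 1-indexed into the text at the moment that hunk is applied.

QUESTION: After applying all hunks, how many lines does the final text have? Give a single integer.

Answer: 7

Derivation:
Hunk 1: at line 2 remove [nbuy] add [fwqpf,giju,nrza] -> 8 lines: kyoq fkt ckw fwqpf giju nrza tywh uvva
Hunk 2: at line 2 remove [ckw] add [eewv] -> 8 lines: kyoq fkt eewv fwqpf giju nrza tywh uvva
Hunk 3: at line 1 remove [eewv,fwqpf,giju] add [xust,taal] -> 7 lines: kyoq fkt xust taal nrza tywh uvva
Final line count: 7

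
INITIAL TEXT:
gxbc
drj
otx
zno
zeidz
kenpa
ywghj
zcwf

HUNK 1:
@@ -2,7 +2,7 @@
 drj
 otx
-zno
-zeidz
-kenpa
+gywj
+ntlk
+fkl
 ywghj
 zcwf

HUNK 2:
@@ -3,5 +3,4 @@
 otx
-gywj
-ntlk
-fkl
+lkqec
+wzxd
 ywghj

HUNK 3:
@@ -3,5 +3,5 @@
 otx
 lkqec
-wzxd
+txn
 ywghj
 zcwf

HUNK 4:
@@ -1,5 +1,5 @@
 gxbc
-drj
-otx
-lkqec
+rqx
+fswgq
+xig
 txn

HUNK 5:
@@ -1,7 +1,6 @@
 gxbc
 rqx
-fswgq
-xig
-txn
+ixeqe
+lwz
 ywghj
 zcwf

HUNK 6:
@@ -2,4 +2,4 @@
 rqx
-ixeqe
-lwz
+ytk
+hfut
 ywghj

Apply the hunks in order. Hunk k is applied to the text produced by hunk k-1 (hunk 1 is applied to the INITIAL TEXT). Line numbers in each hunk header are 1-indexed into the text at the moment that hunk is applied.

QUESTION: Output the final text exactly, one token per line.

Answer: gxbc
rqx
ytk
hfut
ywghj
zcwf

Derivation:
Hunk 1: at line 2 remove [zno,zeidz,kenpa] add [gywj,ntlk,fkl] -> 8 lines: gxbc drj otx gywj ntlk fkl ywghj zcwf
Hunk 2: at line 3 remove [gywj,ntlk,fkl] add [lkqec,wzxd] -> 7 lines: gxbc drj otx lkqec wzxd ywghj zcwf
Hunk 3: at line 3 remove [wzxd] add [txn] -> 7 lines: gxbc drj otx lkqec txn ywghj zcwf
Hunk 4: at line 1 remove [drj,otx,lkqec] add [rqx,fswgq,xig] -> 7 lines: gxbc rqx fswgq xig txn ywghj zcwf
Hunk 5: at line 1 remove [fswgq,xig,txn] add [ixeqe,lwz] -> 6 lines: gxbc rqx ixeqe lwz ywghj zcwf
Hunk 6: at line 2 remove [ixeqe,lwz] add [ytk,hfut] -> 6 lines: gxbc rqx ytk hfut ywghj zcwf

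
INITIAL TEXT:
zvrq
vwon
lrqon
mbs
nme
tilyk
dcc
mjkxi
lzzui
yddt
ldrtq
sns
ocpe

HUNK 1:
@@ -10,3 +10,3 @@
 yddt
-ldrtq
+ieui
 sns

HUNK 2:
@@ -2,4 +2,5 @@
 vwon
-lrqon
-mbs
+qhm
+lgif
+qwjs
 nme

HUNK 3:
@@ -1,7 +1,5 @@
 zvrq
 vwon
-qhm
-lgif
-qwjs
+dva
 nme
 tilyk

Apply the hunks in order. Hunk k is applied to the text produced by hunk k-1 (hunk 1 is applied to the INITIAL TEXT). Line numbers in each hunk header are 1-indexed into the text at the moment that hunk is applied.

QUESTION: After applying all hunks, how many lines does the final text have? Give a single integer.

Hunk 1: at line 10 remove [ldrtq] add [ieui] -> 13 lines: zvrq vwon lrqon mbs nme tilyk dcc mjkxi lzzui yddt ieui sns ocpe
Hunk 2: at line 2 remove [lrqon,mbs] add [qhm,lgif,qwjs] -> 14 lines: zvrq vwon qhm lgif qwjs nme tilyk dcc mjkxi lzzui yddt ieui sns ocpe
Hunk 3: at line 1 remove [qhm,lgif,qwjs] add [dva] -> 12 lines: zvrq vwon dva nme tilyk dcc mjkxi lzzui yddt ieui sns ocpe
Final line count: 12

Answer: 12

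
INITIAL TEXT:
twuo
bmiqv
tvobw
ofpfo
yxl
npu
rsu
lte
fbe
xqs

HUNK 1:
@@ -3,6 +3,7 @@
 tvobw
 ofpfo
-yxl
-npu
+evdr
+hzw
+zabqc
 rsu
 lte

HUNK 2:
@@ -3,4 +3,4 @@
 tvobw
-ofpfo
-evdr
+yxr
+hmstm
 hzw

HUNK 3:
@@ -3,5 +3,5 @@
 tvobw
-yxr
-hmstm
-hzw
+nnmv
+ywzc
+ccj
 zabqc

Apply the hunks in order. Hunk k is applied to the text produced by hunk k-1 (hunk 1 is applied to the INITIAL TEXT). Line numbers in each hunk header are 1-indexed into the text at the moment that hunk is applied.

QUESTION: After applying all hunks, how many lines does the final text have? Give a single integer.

Answer: 11

Derivation:
Hunk 1: at line 3 remove [yxl,npu] add [evdr,hzw,zabqc] -> 11 lines: twuo bmiqv tvobw ofpfo evdr hzw zabqc rsu lte fbe xqs
Hunk 2: at line 3 remove [ofpfo,evdr] add [yxr,hmstm] -> 11 lines: twuo bmiqv tvobw yxr hmstm hzw zabqc rsu lte fbe xqs
Hunk 3: at line 3 remove [yxr,hmstm,hzw] add [nnmv,ywzc,ccj] -> 11 lines: twuo bmiqv tvobw nnmv ywzc ccj zabqc rsu lte fbe xqs
Final line count: 11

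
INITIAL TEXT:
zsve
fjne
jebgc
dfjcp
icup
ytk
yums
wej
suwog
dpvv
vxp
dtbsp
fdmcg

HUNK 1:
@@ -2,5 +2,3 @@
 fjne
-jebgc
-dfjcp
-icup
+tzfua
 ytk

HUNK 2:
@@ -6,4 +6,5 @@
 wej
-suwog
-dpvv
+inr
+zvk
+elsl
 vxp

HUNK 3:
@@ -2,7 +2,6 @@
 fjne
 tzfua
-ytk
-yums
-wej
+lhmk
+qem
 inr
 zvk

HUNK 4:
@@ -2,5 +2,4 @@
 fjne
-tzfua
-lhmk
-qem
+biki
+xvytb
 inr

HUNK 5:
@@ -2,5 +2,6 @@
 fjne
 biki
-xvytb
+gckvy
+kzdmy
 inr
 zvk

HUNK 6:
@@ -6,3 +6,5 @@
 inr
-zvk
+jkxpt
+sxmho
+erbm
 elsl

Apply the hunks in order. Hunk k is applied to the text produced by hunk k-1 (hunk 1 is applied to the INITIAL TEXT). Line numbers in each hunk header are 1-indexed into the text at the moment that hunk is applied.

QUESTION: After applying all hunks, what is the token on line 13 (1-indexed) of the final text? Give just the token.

Answer: fdmcg

Derivation:
Hunk 1: at line 2 remove [jebgc,dfjcp,icup] add [tzfua] -> 11 lines: zsve fjne tzfua ytk yums wej suwog dpvv vxp dtbsp fdmcg
Hunk 2: at line 6 remove [suwog,dpvv] add [inr,zvk,elsl] -> 12 lines: zsve fjne tzfua ytk yums wej inr zvk elsl vxp dtbsp fdmcg
Hunk 3: at line 2 remove [ytk,yums,wej] add [lhmk,qem] -> 11 lines: zsve fjne tzfua lhmk qem inr zvk elsl vxp dtbsp fdmcg
Hunk 4: at line 2 remove [tzfua,lhmk,qem] add [biki,xvytb] -> 10 lines: zsve fjne biki xvytb inr zvk elsl vxp dtbsp fdmcg
Hunk 5: at line 2 remove [xvytb] add [gckvy,kzdmy] -> 11 lines: zsve fjne biki gckvy kzdmy inr zvk elsl vxp dtbsp fdmcg
Hunk 6: at line 6 remove [zvk] add [jkxpt,sxmho,erbm] -> 13 lines: zsve fjne biki gckvy kzdmy inr jkxpt sxmho erbm elsl vxp dtbsp fdmcg
Final line 13: fdmcg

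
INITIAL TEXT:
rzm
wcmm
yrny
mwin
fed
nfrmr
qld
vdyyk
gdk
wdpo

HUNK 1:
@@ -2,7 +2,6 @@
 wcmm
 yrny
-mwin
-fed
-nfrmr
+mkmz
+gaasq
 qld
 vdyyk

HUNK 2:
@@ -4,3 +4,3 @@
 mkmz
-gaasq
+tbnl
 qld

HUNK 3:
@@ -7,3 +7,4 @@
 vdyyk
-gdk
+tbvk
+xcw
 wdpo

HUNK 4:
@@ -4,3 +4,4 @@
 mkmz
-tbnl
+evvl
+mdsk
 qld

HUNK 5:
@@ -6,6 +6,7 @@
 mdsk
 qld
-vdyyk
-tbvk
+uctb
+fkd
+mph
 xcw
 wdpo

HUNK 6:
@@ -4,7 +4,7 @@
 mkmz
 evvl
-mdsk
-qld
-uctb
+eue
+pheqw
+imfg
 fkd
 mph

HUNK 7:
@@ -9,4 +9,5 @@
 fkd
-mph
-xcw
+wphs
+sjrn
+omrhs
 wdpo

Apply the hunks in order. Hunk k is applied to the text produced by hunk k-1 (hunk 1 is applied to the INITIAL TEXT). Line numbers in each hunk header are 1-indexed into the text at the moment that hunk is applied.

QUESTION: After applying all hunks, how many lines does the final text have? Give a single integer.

Answer: 13

Derivation:
Hunk 1: at line 2 remove [mwin,fed,nfrmr] add [mkmz,gaasq] -> 9 lines: rzm wcmm yrny mkmz gaasq qld vdyyk gdk wdpo
Hunk 2: at line 4 remove [gaasq] add [tbnl] -> 9 lines: rzm wcmm yrny mkmz tbnl qld vdyyk gdk wdpo
Hunk 3: at line 7 remove [gdk] add [tbvk,xcw] -> 10 lines: rzm wcmm yrny mkmz tbnl qld vdyyk tbvk xcw wdpo
Hunk 4: at line 4 remove [tbnl] add [evvl,mdsk] -> 11 lines: rzm wcmm yrny mkmz evvl mdsk qld vdyyk tbvk xcw wdpo
Hunk 5: at line 6 remove [vdyyk,tbvk] add [uctb,fkd,mph] -> 12 lines: rzm wcmm yrny mkmz evvl mdsk qld uctb fkd mph xcw wdpo
Hunk 6: at line 4 remove [mdsk,qld,uctb] add [eue,pheqw,imfg] -> 12 lines: rzm wcmm yrny mkmz evvl eue pheqw imfg fkd mph xcw wdpo
Hunk 7: at line 9 remove [mph,xcw] add [wphs,sjrn,omrhs] -> 13 lines: rzm wcmm yrny mkmz evvl eue pheqw imfg fkd wphs sjrn omrhs wdpo
Final line count: 13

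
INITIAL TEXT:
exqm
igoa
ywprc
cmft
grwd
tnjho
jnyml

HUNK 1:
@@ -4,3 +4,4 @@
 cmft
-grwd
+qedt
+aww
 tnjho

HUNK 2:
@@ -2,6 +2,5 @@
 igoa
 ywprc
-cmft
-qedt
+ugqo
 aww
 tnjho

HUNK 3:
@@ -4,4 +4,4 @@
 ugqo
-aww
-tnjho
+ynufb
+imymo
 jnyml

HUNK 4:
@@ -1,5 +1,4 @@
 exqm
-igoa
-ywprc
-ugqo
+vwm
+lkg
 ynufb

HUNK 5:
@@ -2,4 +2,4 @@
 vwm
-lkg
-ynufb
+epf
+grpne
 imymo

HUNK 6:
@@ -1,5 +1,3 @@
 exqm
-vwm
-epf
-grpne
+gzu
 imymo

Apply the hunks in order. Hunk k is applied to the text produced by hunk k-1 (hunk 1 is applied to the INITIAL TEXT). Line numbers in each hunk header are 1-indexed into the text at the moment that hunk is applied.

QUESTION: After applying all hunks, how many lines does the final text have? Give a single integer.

Hunk 1: at line 4 remove [grwd] add [qedt,aww] -> 8 lines: exqm igoa ywprc cmft qedt aww tnjho jnyml
Hunk 2: at line 2 remove [cmft,qedt] add [ugqo] -> 7 lines: exqm igoa ywprc ugqo aww tnjho jnyml
Hunk 3: at line 4 remove [aww,tnjho] add [ynufb,imymo] -> 7 lines: exqm igoa ywprc ugqo ynufb imymo jnyml
Hunk 4: at line 1 remove [igoa,ywprc,ugqo] add [vwm,lkg] -> 6 lines: exqm vwm lkg ynufb imymo jnyml
Hunk 5: at line 2 remove [lkg,ynufb] add [epf,grpne] -> 6 lines: exqm vwm epf grpne imymo jnyml
Hunk 6: at line 1 remove [vwm,epf,grpne] add [gzu] -> 4 lines: exqm gzu imymo jnyml
Final line count: 4

Answer: 4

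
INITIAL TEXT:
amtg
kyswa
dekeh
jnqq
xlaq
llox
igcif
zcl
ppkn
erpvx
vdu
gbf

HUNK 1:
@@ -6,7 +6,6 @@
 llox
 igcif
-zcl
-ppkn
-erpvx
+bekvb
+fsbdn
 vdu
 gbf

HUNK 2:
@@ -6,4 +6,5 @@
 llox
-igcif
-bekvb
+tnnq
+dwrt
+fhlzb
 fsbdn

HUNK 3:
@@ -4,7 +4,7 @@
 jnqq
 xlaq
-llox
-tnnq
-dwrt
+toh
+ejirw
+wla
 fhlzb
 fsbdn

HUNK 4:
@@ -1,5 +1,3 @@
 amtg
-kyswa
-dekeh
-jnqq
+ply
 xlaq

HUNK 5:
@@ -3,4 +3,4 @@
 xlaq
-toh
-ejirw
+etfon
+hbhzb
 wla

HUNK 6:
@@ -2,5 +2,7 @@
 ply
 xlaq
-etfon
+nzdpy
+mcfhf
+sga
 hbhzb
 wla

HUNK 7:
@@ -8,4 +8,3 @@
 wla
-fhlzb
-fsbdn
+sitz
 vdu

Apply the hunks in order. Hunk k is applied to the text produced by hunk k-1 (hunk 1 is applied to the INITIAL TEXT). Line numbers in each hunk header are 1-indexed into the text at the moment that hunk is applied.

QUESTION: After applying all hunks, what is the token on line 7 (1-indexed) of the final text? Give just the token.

Hunk 1: at line 6 remove [zcl,ppkn,erpvx] add [bekvb,fsbdn] -> 11 lines: amtg kyswa dekeh jnqq xlaq llox igcif bekvb fsbdn vdu gbf
Hunk 2: at line 6 remove [igcif,bekvb] add [tnnq,dwrt,fhlzb] -> 12 lines: amtg kyswa dekeh jnqq xlaq llox tnnq dwrt fhlzb fsbdn vdu gbf
Hunk 3: at line 4 remove [llox,tnnq,dwrt] add [toh,ejirw,wla] -> 12 lines: amtg kyswa dekeh jnqq xlaq toh ejirw wla fhlzb fsbdn vdu gbf
Hunk 4: at line 1 remove [kyswa,dekeh,jnqq] add [ply] -> 10 lines: amtg ply xlaq toh ejirw wla fhlzb fsbdn vdu gbf
Hunk 5: at line 3 remove [toh,ejirw] add [etfon,hbhzb] -> 10 lines: amtg ply xlaq etfon hbhzb wla fhlzb fsbdn vdu gbf
Hunk 6: at line 2 remove [etfon] add [nzdpy,mcfhf,sga] -> 12 lines: amtg ply xlaq nzdpy mcfhf sga hbhzb wla fhlzb fsbdn vdu gbf
Hunk 7: at line 8 remove [fhlzb,fsbdn] add [sitz] -> 11 lines: amtg ply xlaq nzdpy mcfhf sga hbhzb wla sitz vdu gbf
Final line 7: hbhzb

Answer: hbhzb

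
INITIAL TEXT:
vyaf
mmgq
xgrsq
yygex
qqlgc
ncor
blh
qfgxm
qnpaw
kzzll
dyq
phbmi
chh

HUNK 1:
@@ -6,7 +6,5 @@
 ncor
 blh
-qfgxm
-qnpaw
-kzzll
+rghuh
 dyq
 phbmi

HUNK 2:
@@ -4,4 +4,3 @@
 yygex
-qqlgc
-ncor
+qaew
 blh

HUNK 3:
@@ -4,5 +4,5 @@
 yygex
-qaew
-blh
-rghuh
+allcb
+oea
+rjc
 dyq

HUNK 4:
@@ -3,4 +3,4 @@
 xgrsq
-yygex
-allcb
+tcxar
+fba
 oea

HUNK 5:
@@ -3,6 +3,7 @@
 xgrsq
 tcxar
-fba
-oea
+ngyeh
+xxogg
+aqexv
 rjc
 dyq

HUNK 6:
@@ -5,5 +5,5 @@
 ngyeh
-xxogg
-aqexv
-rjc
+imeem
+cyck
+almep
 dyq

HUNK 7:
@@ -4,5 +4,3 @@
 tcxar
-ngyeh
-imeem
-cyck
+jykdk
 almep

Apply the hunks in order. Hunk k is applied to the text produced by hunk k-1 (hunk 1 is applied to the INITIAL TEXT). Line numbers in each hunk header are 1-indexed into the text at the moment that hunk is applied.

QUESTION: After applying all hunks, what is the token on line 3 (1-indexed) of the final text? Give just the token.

Answer: xgrsq

Derivation:
Hunk 1: at line 6 remove [qfgxm,qnpaw,kzzll] add [rghuh] -> 11 lines: vyaf mmgq xgrsq yygex qqlgc ncor blh rghuh dyq phbmi chh
Hunk 2: at line 4 remove [qqlgc,ncor] add [qaew] -> 10 lines: vyaf mmgq xgrsq yygex qaew blh rghuh dyq phbmi chh
Hunk 3: at line 4 remove [qaew,blh,rghuh] add [allcb,oea,rjc] -> 10 lines: vyaf mmgq xgrsq yygex allcb oea rjc dyq phbmi chh
Hunk 4: at line 3 remove [yygex,allcb] add [tcxar,fba] -> 10 lines: vyaf mmgq xgrsq tcxar fba oea rjc dyq phbmi chh
Hunk 5: at line 3 remove [fba,oea] add [ngyeh,xxogg,aqexv] -> 11 lines: vyaf mmgq xgrsq tcxar ngyeh xxogg aqexv rjc dyq phbmi chh
Hunk 6: at line 5 remove [xxogg,aqexv,rjc] add [imeem,cyck,almep] -> 11 lines: vyaf mmgq xgrsq tcxar ngyeh imeem cyck almep dyq phbmi chh
Hunk 7: at line 4 remove [ngyeh,imeem,cyck] add [jykdk] -> 9 lines: vyaf mmgq xgrsq tcxar jykdk almep dyq phbmi chh
Final line 3: xgrsq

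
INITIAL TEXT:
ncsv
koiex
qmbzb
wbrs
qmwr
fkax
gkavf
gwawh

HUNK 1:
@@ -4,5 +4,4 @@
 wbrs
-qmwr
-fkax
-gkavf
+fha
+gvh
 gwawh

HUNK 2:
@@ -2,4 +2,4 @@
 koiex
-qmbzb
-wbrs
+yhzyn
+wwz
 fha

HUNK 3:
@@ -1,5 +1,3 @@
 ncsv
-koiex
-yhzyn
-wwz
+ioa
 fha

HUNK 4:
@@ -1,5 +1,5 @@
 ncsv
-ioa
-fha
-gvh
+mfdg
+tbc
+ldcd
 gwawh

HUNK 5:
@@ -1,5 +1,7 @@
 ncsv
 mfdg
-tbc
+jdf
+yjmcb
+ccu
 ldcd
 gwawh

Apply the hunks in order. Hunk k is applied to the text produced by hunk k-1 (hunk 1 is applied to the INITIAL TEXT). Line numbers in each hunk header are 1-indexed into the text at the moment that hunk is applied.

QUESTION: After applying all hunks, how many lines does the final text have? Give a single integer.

Answer: 7

Derivation:
Hunk 1: at line 4 remove [qmwr,fkax,gkavf] add [fha,gvh] -> 7 lines: ncsv koiex qmbzb wbrs fha gvh gwawh
Hunk 2: at line 2 remove [qmbzb,wbrs] add [yhzyn,wwz] -> 7 lines: ncsv koiex yhzyn wwz fha gvh gwawh
Hunk 3: at line 1 remove [koiex,yhzyn,wwz] add [ioa] -> 5 lines: ncsv ioa fha gvh gwawh
Hunk 4: at line 1 remove [ioa,fha,gvh] add [mfdg,tbc,ldcd] -> 5 lines: ncsv mfdg tbc ldcd gwawh
Hunk 5: at line 1 remove [tbc] add [jdf,yjmcb,ccu] -> 7 lines: ncsv mfdg jdf yjmcb ccu ldcd gwawh
Final line count: 7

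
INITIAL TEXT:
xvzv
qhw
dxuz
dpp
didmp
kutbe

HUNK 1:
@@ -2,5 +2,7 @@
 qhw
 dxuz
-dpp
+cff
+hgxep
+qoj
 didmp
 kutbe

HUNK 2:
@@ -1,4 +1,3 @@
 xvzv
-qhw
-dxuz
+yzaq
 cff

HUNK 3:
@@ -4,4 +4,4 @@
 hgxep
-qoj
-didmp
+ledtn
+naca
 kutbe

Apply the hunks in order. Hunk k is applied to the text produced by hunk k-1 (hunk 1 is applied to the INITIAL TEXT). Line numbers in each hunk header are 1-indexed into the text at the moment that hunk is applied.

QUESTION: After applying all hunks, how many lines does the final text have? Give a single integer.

Answer: 7

Derivation:
Hunk 1: at line 2 remove [dpp] add [cff,hgxep,qoj] -> 8 lines: xvzv qhw dxuz cff hgxep qoj didmp kutbe
Hunk 2: at line 1 remove [qhw,dxuz] add [yzaq] -> 7 lines: xvzv yzaq cff hgxep qoj didmp kutbe
Hunk 3: at line 4 remove [qoj,didmp] add [ledtn,naca] -> 7 lines: xvzv yzaq cff hgxep ledtn naca kutbe
Final line count: 7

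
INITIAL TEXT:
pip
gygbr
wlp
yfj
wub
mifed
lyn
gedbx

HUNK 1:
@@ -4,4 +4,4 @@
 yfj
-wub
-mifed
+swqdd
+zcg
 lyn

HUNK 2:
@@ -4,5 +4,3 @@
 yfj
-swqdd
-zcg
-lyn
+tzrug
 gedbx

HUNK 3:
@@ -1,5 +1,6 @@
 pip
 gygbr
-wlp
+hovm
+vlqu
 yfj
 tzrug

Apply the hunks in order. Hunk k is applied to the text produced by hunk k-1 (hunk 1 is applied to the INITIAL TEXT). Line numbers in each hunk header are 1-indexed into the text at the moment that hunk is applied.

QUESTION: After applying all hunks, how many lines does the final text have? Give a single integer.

Answer: 7

Derivation:
Hunk 1: at line 4 remove [wub,mifed] add [swqdd,zcg] -> 8 lines: pip gygbr wlp yfj swqdd zcg lyn gedbx
Hunk 2: at line 4 remove [swqdd,zcg,lyn] add [tzrug] -> 6 lines: pip gygbr wlp yfj tzrug gedbx
Hunk 3: at line 1 remove [wlp] add [hovm,vlqu] -> 7 lines: pip gygbr hovm vlqu yfj tzrug gedbx
Final line count: 7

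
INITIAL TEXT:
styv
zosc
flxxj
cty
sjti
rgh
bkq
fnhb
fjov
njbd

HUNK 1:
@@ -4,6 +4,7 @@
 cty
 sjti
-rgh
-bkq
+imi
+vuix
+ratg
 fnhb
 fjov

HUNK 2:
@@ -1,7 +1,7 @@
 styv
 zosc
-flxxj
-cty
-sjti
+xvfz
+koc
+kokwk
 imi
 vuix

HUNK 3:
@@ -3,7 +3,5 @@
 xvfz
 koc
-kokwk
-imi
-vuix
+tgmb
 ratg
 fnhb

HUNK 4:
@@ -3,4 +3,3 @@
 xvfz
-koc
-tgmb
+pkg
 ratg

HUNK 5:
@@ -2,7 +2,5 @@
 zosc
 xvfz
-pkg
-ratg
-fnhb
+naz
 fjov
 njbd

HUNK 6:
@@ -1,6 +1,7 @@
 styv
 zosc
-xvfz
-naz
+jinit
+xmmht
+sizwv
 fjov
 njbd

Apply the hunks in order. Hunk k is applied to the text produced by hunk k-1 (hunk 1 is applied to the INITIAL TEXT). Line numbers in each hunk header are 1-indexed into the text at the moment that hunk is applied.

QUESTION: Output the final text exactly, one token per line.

Answer: styv
zosc
jinit
xmmht
sizwv
fjov
njbd

Derivation:
Hunk 1: at line 4 remove [rgh,bkq] add [imi,vuix,ratg] -> 11 lines: styv zosc flxxj cty sjti imi vuix ratg fnhb fjov njbd
Hunk 2: at line 1 remove [flxxj,cty,sjti] add [xvfz,koc,kokwk] -> 11 lines: styv zosc xvfz koc kokwk imi vuix ratg fnhb fjov njbd
Hunk 3: at line 3 remove [kokwk,imi,vuix] add [tgmb] -> 9 lines: styv zosc xvfz koc tgmb ratg fnhb fjov njbd
Hunk 4: at line 3 remove [koc,tgmb] add [pkg] -> 8 lines: styv zosc xvfz pkg ratg fnhb fjov njbd
Hunk 5: at line 2 remove [pkg,ratg,fnhb] add [naz] -> 6 lines: styv zosc xvfz naz fjov njbd
Hunk 6: at line 1 remove [xvfz,naz] add [jinit,xmmht,sizwv] -> 7 lines: styv zosc jinit xmmht sizwv fjov njbd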